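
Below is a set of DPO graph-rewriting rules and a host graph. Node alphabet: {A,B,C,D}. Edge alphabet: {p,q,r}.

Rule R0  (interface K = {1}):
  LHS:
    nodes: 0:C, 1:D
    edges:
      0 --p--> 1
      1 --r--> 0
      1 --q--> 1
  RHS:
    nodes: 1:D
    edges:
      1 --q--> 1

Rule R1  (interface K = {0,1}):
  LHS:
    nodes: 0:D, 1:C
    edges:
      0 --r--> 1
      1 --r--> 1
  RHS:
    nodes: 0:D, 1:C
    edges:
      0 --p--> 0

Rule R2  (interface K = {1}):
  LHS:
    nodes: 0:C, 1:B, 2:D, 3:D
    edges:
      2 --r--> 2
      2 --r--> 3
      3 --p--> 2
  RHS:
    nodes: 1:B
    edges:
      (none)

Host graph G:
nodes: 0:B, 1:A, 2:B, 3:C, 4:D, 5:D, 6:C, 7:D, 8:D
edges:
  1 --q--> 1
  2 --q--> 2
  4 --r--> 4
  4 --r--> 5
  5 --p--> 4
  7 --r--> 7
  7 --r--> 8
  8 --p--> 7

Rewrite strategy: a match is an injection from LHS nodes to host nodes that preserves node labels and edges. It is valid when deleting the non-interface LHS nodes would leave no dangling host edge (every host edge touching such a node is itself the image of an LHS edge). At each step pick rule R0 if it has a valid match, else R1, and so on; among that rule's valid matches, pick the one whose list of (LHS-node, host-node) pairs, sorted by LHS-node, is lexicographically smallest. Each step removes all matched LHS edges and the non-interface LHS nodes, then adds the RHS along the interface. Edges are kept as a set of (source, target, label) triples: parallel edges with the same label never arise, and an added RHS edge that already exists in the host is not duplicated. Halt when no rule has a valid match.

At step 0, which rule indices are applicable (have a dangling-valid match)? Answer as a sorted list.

R0: no valid match — LHS pattern not found
R1: no valid match — LHS pattern not found
R2: 8 valid matches — {0↦3, 1↦0, 2↦4, 3↦5}, {0↦3, 1↦0, 2↦7, 3↦8}, {0↦3, 1↦2, 2↦4, 3↦5} (+5 more)

Answer: [R2]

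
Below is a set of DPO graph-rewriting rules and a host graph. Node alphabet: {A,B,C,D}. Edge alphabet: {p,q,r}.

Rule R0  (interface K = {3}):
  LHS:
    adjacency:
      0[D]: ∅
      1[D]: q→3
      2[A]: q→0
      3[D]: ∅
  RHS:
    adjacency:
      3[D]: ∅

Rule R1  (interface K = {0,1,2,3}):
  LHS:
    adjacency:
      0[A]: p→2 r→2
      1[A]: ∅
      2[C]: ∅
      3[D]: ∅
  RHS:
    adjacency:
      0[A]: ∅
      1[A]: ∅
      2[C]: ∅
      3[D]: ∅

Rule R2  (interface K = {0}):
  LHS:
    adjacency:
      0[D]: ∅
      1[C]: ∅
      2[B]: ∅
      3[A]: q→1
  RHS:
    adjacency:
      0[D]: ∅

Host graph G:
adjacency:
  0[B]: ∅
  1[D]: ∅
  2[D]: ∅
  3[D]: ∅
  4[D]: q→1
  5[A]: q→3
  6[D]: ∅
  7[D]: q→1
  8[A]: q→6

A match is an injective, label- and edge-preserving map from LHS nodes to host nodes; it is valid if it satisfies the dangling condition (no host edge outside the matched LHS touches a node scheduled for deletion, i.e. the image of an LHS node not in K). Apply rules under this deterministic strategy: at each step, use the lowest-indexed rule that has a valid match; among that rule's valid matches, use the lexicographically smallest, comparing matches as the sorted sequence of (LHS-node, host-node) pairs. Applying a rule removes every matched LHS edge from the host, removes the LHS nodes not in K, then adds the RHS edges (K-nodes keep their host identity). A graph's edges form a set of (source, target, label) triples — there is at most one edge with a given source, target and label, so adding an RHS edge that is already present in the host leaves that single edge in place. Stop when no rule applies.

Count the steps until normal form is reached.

Answer: 2

Rewrite trace:
start.  V:9 E:4  edges: 4-q->1 5-q->3 7-q->1 8-q->6
1. fire R0 via {0↦3, 1↦4, 2↦5, 3↦1}  →  V:6 E:2  edges: 7-q->1 8-q->6
2. fire R0 via {0↦6, 1↦7, 2↦8, 3↦1}  →  V:3 E:0  edges: ∅
normal form: no rule applies after step 2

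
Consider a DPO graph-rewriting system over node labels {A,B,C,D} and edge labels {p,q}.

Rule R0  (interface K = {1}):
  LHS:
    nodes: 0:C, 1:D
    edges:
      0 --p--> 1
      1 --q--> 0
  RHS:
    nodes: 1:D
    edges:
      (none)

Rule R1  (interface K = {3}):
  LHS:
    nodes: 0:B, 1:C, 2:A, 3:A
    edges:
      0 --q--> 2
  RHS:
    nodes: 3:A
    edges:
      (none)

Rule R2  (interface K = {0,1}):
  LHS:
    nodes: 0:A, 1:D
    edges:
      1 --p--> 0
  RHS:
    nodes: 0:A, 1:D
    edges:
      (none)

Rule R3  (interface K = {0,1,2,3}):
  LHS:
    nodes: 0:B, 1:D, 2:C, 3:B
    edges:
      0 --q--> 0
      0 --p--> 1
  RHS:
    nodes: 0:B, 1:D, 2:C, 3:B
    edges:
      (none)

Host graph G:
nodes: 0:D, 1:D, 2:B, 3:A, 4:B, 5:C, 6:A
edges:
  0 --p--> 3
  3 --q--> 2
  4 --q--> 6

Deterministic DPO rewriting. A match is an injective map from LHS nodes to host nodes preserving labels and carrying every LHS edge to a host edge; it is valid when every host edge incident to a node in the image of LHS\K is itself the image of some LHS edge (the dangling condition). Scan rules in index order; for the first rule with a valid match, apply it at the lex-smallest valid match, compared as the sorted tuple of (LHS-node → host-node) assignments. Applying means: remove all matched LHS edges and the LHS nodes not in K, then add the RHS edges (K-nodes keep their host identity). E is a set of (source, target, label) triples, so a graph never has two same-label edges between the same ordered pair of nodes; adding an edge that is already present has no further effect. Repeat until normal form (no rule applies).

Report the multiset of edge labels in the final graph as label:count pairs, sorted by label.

start.  V:7 E:3  edges: 0-p->3 3-q->2 4-q->6
1. fire R1 via {0↦4, 1↦5, 2↦6, 3↦3}  →  V:4 E:2  edges: 0-p->3 3-q->2
2. fire R2 via {0↦3, 1↦0}  →  V:4 E:1  edges: 3-q->2
final graph: no rule applies after step 2
NF edges: [(3, 2, 'q')]

Answer: q:1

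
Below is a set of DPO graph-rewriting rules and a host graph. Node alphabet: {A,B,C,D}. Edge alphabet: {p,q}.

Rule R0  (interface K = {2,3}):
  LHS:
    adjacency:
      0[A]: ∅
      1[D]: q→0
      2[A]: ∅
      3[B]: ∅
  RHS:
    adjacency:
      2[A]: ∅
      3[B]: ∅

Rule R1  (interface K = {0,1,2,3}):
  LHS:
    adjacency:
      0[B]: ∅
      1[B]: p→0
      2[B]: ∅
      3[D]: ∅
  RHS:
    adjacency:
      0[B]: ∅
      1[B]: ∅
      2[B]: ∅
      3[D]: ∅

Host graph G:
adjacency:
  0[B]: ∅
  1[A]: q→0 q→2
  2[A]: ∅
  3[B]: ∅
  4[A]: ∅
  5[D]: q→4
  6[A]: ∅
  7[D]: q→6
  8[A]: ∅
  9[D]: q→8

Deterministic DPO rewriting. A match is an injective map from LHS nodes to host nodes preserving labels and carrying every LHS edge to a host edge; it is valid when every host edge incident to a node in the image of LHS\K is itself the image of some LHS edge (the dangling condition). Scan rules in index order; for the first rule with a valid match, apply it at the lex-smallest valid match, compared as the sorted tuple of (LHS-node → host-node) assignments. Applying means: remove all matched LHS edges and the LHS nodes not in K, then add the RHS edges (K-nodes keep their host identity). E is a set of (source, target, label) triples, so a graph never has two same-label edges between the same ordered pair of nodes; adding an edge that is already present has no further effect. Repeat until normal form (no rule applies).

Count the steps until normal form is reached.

initial: |V|=10 |E|=5  E = 1-q->0 1-q->2 5-q->4 7-q->6 9-q->8
step 1: apply R0 at {0↦4, 1↦5, 2↦1, 3↦0}  → |V|=8 |E|=4  E = 1-q->0 1-q->2 7-q->6 9-q->8
step 2: apply R0 at {0↦6, 1↦7, 2↦1, 3↦0}  → |V|=6 |E|=3  E = 1-q->0 1-q->2 9-q->8
step 3: apply R0 at {0↦8, 1↦9, 2↦1, 3↦0}  → |V|=4 |E|=2  E = 1-q->0 1-q->2
halt: no rule applies after step 3

Answer: 3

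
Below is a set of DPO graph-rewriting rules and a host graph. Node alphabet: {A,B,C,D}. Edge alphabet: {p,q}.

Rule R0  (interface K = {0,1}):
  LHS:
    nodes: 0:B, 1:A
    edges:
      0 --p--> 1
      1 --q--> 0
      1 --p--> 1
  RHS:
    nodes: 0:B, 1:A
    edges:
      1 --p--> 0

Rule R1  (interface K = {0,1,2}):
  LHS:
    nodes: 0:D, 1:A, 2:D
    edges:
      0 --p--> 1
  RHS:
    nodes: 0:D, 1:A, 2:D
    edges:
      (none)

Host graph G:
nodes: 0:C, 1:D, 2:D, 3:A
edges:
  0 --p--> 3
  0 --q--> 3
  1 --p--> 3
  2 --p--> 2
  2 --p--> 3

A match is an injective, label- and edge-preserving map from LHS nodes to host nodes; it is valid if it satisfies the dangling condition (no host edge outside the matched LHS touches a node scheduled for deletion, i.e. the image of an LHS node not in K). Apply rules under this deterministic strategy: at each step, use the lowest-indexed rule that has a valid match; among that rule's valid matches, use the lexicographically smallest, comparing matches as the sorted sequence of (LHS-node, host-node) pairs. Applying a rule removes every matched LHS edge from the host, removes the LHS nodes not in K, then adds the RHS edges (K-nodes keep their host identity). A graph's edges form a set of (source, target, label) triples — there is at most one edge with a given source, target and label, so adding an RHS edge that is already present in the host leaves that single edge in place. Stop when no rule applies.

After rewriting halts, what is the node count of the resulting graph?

initial: |V|=4 |E|=5  E = 0-p->3 0-q->3 1-p->3 2-p->2 2-p->3
step 1: apply R1 at {0↦1, 1↦3, 2↦2}  → |V|=4 |E|=4  E = 0-p->3 0-q->3 2-p->2 2-p->3
step 2: apply R1 at {0↦2, 1↦3, 2↦1}  → |V|=4 |E|=3  E = 0-p->3 0-q->3 2-p->2
normal form: no rule applies after step 2
NF nodes: {0:C, 1:D, 2:D, 3:A}

Answer: 4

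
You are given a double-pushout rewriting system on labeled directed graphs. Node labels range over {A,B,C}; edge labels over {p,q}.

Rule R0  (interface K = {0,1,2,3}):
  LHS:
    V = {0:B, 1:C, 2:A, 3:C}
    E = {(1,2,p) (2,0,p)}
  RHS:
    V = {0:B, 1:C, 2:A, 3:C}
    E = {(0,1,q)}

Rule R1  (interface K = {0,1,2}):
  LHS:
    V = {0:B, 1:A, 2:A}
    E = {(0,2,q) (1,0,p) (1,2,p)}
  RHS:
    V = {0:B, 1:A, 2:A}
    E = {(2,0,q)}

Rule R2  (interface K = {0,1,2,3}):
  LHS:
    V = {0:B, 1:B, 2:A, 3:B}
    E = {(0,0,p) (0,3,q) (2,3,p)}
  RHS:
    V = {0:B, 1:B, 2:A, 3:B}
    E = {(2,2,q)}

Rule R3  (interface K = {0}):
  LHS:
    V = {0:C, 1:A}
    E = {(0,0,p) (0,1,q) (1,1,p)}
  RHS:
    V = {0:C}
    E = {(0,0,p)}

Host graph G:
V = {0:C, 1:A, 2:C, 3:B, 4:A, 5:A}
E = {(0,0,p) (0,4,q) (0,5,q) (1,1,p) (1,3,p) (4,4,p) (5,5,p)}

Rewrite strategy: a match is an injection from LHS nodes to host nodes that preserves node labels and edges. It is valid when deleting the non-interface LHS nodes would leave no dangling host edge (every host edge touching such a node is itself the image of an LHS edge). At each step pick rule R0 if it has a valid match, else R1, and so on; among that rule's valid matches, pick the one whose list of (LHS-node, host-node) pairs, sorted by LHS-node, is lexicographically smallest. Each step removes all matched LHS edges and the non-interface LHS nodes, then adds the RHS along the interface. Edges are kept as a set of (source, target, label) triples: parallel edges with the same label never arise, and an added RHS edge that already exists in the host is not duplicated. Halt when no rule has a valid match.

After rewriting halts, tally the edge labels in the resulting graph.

initial: |V|=6 |E|=7  E = 0-p->0 0-q->4 0-q->5 1-p->1 1-p->3 4-p->4 5-p->5
step 1: apply R3 at {0↦0, 1↦4}  → |V|=5 |E|=5  E = 0-p->0 0-q->5 1-p->1 1-p->3 5-p->5
step 2: apply R3 at {0↦0, 1↦5}  → |V|=4 |E|=3  E = 0-p->0 1-p->1 1-p->3
normal form: no rule applies after step 2
NF edges: [(0, 0, 'p'), (1, 1, 'p'), (1, 3, 'p')]

Answer: p:3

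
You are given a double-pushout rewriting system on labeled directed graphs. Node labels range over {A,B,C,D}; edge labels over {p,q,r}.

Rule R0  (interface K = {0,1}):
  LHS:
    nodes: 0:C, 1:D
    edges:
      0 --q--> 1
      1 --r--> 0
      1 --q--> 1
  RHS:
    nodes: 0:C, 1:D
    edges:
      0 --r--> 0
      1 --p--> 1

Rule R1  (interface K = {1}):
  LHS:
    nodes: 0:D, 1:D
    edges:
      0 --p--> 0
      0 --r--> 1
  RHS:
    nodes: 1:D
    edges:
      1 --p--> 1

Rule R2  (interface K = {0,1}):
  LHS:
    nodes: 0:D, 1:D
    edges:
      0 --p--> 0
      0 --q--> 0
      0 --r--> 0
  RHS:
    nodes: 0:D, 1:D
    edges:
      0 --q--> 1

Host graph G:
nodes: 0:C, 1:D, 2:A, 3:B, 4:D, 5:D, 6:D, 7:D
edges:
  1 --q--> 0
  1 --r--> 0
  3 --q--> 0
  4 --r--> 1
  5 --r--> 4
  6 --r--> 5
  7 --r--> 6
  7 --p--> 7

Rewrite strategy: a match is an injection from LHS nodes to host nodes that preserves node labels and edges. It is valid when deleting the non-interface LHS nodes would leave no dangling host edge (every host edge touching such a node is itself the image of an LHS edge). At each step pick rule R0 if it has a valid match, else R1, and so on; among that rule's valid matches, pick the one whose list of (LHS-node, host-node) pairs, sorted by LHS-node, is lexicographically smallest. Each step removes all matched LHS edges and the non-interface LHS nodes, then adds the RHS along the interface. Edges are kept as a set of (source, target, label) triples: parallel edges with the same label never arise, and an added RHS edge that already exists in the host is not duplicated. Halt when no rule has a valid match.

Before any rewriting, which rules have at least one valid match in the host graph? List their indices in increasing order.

Answer: [R1]

Derivation:
R0: no valid match — LHS pattern not found
R1: 1 valid match — {0↦7, 1↦6}
R2: no valid match — LHS pattern not found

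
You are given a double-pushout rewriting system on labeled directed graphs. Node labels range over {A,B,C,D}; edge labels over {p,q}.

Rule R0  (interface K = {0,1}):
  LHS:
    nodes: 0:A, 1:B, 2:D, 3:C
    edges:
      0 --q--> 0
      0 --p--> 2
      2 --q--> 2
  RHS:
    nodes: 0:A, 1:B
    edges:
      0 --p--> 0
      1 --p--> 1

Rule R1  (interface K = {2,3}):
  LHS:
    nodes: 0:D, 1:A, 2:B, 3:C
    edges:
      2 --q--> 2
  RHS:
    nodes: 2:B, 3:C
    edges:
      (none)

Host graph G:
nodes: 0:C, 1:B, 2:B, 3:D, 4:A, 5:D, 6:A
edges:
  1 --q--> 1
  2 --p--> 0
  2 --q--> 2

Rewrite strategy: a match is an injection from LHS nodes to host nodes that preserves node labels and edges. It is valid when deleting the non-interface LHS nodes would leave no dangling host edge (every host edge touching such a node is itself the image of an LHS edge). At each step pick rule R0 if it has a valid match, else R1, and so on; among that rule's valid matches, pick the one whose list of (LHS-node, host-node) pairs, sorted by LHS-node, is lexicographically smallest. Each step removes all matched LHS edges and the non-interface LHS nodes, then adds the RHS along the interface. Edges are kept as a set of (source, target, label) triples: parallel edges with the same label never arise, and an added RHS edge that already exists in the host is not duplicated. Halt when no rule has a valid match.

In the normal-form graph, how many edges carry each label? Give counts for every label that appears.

Answer: p:1

Derivation:
[0] host  ⇒  7 nodes, 3 edges  {1-q->1 2-p->0 2-q->2}
[1] R1 @ {0↦3, 1↦4, 2↦1, 3↦0}  ⇒  5 nodes, 2 edges  {2-p->0 2-q->2}
[2] R1 @ {0↦5, 1↦6, 2↦2, 3↦0}  ⇒  3 nodes, 1 edges  {2-p->0}
normal form: no rule applies after step 2
NF edges: [(2, 0, 'p')]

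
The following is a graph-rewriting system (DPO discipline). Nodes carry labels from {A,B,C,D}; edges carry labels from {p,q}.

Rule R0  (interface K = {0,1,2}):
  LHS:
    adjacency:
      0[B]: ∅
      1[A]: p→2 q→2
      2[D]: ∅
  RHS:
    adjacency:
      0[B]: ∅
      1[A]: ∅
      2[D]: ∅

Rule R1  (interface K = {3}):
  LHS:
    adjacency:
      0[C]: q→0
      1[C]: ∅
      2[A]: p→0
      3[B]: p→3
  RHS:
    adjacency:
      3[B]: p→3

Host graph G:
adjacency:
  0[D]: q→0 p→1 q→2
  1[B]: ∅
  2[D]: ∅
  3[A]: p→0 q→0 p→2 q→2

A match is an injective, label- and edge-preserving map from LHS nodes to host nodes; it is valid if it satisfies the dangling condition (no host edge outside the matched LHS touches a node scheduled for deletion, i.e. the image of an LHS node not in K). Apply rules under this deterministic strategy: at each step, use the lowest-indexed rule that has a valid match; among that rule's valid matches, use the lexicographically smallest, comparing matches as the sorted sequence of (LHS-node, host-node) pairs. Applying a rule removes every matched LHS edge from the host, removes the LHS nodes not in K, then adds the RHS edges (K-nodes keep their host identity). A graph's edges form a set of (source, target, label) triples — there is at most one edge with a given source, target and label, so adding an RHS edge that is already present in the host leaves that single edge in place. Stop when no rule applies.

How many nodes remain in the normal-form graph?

start.  V:4 E:7  edges: 0-q->0 0-p->1 0-q->2 3-p->0 3-q->0 3-p->2 3-q->2
1. fire R0 via {0↦1, 1↦3, 2↦0}  →  V:4 E:5  edges: 0-q->0 0-p->1 0-q->2 3-p->2 3-q->2
2. fire R0 via {0↦1, 1↦3, 2↦2}  →  V:4 E:3  edges: 0-q->0 0-p->1 0-q->2
halt: no rule applies after step 2
NF nodes: {0:D, 1:B, 2:D, 3:A}

Answer: 4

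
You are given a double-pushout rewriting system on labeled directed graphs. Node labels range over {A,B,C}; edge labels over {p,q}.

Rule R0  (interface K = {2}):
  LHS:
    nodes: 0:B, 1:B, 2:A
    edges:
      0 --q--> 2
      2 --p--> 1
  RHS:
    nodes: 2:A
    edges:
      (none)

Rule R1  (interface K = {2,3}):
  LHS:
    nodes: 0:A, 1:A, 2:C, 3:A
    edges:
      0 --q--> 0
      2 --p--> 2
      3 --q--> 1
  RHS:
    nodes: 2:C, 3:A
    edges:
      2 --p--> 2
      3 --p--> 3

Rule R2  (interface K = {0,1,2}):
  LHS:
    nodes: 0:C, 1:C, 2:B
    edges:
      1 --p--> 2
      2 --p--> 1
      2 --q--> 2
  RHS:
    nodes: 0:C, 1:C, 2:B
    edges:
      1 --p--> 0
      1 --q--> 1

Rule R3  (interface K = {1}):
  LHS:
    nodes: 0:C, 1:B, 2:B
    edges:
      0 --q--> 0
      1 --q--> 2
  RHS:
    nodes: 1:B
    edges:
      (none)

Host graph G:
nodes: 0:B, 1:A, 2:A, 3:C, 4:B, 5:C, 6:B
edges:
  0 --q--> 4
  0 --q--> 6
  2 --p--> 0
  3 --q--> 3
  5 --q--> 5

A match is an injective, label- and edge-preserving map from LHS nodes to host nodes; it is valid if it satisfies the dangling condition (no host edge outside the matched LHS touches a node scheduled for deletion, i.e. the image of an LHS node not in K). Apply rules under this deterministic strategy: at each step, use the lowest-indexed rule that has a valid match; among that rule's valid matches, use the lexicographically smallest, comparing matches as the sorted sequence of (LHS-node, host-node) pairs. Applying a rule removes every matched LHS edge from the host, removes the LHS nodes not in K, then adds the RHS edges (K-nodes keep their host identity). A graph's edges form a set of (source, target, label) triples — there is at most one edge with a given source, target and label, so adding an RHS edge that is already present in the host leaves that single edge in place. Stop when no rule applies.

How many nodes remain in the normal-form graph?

Answer: 3

Rewrite trace:
initial: |V|=7 |E|=5  E = 0-q->4 0-q->6 2-p->0 3-q->3 5-q->5
step 1: apply R3 at {0↦3, 1↦0, 2↦4}  → |V|=5 |E|=3  E = 0-q->6 2-p->0 5-q->5
step 2: apply R3 at {0↦5, 1↦0, 2↦6}  → |V|=3 |E|=1  E = 2-p->0
final graph: no rule applies after step 2
NF nodes: {0:B, 1:A, 2:A}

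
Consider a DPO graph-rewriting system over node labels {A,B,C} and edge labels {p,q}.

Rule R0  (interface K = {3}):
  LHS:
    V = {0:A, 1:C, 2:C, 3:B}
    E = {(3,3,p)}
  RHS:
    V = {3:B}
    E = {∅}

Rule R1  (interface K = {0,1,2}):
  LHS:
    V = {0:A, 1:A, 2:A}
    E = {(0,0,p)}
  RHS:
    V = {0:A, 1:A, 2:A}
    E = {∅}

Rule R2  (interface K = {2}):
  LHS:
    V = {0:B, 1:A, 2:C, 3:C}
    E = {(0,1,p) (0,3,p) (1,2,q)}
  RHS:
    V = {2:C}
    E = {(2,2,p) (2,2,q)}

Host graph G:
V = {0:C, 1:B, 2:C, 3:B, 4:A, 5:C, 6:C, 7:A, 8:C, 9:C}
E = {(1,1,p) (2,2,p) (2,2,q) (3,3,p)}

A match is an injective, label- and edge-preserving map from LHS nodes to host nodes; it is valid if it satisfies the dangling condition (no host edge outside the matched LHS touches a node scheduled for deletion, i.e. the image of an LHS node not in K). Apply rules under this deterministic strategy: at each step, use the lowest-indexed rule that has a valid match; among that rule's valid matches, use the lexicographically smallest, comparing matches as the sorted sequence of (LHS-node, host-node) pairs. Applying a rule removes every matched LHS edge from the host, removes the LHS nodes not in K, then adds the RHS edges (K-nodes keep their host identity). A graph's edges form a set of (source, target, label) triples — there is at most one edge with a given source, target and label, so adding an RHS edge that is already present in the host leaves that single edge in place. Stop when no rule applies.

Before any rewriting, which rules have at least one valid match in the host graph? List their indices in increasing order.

Answer: [R0]

Rewrite trace:
R0: 80 valid matches — {0↦4, 1↦0, 2↦5, 3↦1}, {0↦4, 1↦0, 2↦5, 3↦3}, {0↦4, 1↦0, 2↦6, 3↦1} (+77 more)
R1: no valid match — LHS pattern not found
R2: no valid match — LHS pattern not found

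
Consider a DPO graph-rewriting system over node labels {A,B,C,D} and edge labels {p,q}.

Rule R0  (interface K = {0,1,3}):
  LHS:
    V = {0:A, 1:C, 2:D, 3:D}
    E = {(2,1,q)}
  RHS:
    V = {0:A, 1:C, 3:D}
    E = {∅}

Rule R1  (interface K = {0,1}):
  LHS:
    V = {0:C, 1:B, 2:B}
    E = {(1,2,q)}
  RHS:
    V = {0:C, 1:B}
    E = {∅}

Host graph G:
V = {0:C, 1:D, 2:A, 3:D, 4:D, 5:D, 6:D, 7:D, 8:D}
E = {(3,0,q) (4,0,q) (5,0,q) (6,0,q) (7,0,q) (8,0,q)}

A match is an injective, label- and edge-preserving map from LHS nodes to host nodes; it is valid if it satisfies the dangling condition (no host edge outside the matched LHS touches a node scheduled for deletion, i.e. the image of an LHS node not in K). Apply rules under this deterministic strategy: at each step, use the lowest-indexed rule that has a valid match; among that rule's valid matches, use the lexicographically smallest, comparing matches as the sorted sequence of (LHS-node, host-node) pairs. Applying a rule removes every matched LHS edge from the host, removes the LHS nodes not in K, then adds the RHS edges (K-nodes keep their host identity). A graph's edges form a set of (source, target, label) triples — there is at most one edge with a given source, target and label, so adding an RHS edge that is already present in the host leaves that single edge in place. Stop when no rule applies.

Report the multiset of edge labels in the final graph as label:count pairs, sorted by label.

start.  V:9 E:6  edges: 3-q->0 4-q->0 5-q->0 6-q->0 7-q->0 8-q->0
1. fire R0 via {0↦2, 1↦0, 2↦3, 3↦1}  →  V:8 E:5  edges: 4-q->0 5-q->0 6-q->0 7-q->0 8-q->0
2. fire R0 via {0↦2, 1↦0, 2↦4, 3↦1}  →  V:7 E:4  edges: 5-q->0 6-q->0 7-q->0 8-q->0
3. fire R0 via {0↦2, 1↦0, 2↦5, 3↦1}  →  V:6 E:3  edges: 6-q->0 7-q->0 8-q->0
4. fire R0 via {0↦2, 1↦0, 2↦6, 3↦1}  →  V:5 E:2  edges: 7-q->0 8-q->0
5. fire R0 via {0↦2, 1↦0, 2↦7, 3↦1}  →  V:4 E:1  edges: 8-q->0
6. fire R0 via {0↦2, 1↦0, 2↦8, 3↦1}  →  V:3 E:0  edges: ∅
final graph: no rule applies after step 6
NF edges: []

Answer: (no edges)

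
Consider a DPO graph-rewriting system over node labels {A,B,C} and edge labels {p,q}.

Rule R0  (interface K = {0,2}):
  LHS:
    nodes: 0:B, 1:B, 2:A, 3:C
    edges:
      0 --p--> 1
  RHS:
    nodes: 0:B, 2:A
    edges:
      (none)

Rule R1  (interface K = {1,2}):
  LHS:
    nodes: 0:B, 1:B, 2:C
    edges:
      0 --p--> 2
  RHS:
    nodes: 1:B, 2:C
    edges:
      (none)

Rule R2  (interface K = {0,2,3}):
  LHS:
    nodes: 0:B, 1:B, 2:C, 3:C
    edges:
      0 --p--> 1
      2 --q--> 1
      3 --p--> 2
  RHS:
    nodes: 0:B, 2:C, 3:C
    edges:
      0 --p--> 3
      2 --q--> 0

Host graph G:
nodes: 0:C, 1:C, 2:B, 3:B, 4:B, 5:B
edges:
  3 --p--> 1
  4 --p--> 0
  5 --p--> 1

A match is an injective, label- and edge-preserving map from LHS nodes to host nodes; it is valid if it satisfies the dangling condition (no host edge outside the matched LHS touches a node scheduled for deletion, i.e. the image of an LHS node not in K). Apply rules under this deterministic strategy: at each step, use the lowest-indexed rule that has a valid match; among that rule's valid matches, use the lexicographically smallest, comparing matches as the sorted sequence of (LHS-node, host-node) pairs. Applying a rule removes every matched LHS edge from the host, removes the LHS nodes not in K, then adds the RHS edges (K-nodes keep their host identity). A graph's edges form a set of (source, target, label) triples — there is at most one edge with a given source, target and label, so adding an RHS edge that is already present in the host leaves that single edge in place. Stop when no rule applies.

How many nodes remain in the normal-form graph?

[0] host  ⇒  6 nodes, 3 edges  {3-p->1 4-p->0 5-p->1}
[1] R1 @ {0↦3, 1↦2, 2↦1}  ⇒  5 nodes, 2 edges  {4-p->0 5-p->1}
[2] R1 @ {0↦4, 1↦2, 2↦0}  ⇒  4 nodes, 1 edges  {5-p->1}
[3] R1 @ {0↦5, 1↦2, 2↦1}  ⇒  3 nodes, 0 edges  {∅}
normal form: no rule applies after step 3
NF nodes: {0:C, 1:C, 2:B}

Answer: 3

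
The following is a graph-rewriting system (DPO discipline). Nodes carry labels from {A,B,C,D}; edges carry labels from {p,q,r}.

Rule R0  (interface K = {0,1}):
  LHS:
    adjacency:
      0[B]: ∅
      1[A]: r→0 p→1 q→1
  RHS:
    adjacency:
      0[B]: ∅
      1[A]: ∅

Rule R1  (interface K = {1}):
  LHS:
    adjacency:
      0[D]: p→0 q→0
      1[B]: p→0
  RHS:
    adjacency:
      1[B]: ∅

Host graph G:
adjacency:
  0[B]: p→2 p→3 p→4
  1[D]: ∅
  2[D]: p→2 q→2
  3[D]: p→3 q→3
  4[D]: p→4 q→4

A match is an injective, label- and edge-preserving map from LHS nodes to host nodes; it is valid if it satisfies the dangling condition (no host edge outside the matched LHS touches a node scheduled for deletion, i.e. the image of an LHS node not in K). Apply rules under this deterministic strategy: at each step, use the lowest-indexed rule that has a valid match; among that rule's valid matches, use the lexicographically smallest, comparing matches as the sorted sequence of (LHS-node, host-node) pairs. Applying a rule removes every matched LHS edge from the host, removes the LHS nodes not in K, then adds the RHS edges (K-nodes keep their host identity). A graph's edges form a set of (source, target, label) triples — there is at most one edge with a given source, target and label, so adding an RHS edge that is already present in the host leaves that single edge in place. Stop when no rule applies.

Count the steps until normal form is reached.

start.  V:5 E:9  edges: 0-p->2 0-p->3 0-p->4 2-p->2 2-q->2 3-p->3 3-q->3 4-p->4 4-q->4
1. fire R1 via {0↦2, 1↦0}  →  V:4 E:6  edges: 0-p->3 0-p->4 3-p->3 3-q->3 4-p->4 4-q->4
2. fire R1 via {0↦3, 1↦0}  →  V:3 E:3  edges: 0-p->4 4-p->4 4-q->4
3. fire R1 via {0↦4, 1↦0}  →  V:2 E:0  edges: ∅
halt: no rule applies after step 3

Answer: 3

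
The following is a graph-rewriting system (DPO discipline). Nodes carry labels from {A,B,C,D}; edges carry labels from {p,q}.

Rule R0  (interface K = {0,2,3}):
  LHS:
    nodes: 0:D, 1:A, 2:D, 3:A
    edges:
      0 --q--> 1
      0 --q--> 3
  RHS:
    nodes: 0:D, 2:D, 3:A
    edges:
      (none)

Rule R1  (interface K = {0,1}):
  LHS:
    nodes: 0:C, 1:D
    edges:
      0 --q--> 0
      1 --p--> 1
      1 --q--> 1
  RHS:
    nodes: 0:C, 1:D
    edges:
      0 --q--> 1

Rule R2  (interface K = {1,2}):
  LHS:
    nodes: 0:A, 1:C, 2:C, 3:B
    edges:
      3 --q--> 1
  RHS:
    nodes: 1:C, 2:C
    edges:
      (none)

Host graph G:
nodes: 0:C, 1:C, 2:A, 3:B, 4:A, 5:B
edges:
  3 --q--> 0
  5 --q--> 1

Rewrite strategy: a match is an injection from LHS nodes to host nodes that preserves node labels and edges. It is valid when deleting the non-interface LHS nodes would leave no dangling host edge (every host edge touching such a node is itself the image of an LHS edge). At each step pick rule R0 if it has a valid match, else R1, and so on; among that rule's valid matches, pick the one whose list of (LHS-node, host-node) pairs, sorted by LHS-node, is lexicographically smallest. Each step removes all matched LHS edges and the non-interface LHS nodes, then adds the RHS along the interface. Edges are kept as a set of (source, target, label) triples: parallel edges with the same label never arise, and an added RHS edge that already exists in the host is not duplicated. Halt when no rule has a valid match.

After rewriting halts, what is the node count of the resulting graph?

Answer: 2

Steps:
initial: |V|=6 |E|=2  E = 3-q->0 5-q->1
step 1: apply R2 at {0↦2, 1↦0, 2↦1, 3↦3}  → |V|=4 |E|=1  E = 5-q->1
step 2: apply R2 at {0↦4, 1↦1, 2↦0, 3↦5}  → |V|=2 |E|=0  E = ∅
normal form: no rule applies after step 2
NF nodes: {0:C, 1:C}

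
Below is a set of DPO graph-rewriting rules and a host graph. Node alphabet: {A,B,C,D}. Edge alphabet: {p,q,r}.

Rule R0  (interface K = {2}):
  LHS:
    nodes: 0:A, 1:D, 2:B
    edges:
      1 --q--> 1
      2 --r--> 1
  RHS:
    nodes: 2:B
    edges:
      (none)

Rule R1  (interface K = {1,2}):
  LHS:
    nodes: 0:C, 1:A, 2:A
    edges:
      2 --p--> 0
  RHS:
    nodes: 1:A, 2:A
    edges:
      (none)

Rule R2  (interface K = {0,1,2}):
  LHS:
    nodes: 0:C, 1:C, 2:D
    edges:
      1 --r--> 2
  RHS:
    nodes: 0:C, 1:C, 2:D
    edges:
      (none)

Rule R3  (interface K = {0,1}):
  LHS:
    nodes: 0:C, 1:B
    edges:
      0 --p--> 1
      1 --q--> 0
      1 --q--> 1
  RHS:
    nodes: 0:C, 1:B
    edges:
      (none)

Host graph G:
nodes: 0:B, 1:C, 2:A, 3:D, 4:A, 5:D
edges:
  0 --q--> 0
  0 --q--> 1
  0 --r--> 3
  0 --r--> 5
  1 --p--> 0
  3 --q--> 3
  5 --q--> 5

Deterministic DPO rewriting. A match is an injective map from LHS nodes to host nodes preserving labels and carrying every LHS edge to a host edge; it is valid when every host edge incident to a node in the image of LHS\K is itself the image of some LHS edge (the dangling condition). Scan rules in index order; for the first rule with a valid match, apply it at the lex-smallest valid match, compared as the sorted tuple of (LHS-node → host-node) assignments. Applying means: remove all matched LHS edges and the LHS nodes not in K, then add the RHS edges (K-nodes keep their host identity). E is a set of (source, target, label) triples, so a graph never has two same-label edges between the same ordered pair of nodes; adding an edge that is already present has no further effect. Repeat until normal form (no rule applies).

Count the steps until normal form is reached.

start.  V:6 E:7  edges: 0-q->0 0-q->1 0-r->3 0-r->5 1-p->0 3-q->3 5-q->5
1. fire R0 via {0↦2, 1↦3, 2↦0}  →  V:4 E:5  edges: 0-q->0 0-q->1 0-r->5 1-p->0 5-q->5
2. fire R0 via {0↦4, 1↦5, 2↦0}  →  V:2 E:3  edges: 0-q->0 0-q->1 1-p->0
3. fire R3 via {0↦1, 1↦0}  →  V:2 E:0  edges: ∅
halt: no rule applies after step 3

Answer: 3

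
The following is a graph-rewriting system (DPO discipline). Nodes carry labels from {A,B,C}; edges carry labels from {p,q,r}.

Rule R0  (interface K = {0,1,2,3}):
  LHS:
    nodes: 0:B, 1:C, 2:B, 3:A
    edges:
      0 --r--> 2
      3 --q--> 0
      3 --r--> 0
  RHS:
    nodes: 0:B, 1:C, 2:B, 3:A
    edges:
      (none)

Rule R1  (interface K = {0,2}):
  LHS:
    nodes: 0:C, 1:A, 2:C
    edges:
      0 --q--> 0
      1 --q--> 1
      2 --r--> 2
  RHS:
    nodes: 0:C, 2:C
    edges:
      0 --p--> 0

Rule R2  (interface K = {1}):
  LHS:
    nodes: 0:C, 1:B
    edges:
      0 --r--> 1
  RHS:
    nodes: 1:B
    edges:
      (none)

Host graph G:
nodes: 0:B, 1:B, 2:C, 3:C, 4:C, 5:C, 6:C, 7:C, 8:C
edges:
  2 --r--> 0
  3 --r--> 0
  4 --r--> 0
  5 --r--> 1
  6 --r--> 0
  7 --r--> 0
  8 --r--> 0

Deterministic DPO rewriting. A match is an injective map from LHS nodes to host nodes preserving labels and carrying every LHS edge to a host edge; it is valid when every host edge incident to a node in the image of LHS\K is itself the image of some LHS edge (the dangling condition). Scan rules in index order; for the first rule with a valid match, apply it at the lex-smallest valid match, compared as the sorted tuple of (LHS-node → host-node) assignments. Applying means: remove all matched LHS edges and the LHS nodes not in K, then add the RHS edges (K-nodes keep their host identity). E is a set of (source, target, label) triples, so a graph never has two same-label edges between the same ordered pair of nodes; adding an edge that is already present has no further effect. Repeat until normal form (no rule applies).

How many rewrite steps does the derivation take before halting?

Answer: 7

Rewrite trace:
start.  V:9 E:7  edges: 2-r->0 3-r->0 4-r->0 5-r->1 6-r->0 7-r->0 8-r->0
1. fire R2 via {0↦2, 1↦0}  →  V:8 E:6  edges: 3-r->0 4-r->0 5-r->1 6-r->0 7-r->0 8-r->0
2. fire R2 via {0↦3, 1↦0}  →  V:7 E:5  edges: 4-r->0 5-r->1 6-r->0 7-r->0 8-r->0
3. fire R2 via {0↦4, 1↦0}  →  V:6 E:4  edges: 5-r->1 6-r->0 7-r->0 8-r->0
4. fire R2 via {0↦5, 1↦1}  →  V:5 E:3  edges: 6-r->0 7-r->0 8-r->0
5. fire R2 via {0↦6, 1↦0}  →  V:4 E:2  edges: 7-r->0 8-r->0
6. fire R2 via {0↦7, 1↦0}  →  V:3 E:1  edges: 8-r->0
7. fire R2 via {0↦8, 1↦0}  →  V:2 E:0  edges: ∅
halt: no rule applies after step 7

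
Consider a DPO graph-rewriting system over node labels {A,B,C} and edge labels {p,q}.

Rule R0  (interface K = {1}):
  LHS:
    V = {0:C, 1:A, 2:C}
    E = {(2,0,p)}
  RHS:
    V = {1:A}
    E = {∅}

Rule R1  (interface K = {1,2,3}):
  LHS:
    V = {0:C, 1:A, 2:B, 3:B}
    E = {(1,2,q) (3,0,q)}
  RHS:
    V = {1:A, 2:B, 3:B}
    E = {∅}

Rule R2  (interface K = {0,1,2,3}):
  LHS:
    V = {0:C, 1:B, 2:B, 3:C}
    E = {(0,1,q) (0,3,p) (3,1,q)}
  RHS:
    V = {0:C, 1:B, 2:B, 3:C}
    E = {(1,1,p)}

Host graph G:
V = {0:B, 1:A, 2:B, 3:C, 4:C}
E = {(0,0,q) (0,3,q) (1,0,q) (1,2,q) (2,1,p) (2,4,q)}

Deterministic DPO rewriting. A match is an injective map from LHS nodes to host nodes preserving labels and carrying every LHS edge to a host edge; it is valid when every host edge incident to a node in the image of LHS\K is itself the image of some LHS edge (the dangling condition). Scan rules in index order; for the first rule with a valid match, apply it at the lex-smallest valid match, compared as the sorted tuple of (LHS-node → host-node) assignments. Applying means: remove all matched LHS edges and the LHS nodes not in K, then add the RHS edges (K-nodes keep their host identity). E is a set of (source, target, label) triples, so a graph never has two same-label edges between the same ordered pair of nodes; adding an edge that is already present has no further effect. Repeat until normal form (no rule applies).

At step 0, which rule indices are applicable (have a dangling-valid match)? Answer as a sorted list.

Answer: [R1]

Steps:
R0: no valid match — LHS pattern not found
R1: 2 valid matches — {0↦3, 1↦1, 2↦2, 3↦0}, {0↦4, 1↦1, 2↦0, 3↦2}
R2: no valid match — LHS pattern not found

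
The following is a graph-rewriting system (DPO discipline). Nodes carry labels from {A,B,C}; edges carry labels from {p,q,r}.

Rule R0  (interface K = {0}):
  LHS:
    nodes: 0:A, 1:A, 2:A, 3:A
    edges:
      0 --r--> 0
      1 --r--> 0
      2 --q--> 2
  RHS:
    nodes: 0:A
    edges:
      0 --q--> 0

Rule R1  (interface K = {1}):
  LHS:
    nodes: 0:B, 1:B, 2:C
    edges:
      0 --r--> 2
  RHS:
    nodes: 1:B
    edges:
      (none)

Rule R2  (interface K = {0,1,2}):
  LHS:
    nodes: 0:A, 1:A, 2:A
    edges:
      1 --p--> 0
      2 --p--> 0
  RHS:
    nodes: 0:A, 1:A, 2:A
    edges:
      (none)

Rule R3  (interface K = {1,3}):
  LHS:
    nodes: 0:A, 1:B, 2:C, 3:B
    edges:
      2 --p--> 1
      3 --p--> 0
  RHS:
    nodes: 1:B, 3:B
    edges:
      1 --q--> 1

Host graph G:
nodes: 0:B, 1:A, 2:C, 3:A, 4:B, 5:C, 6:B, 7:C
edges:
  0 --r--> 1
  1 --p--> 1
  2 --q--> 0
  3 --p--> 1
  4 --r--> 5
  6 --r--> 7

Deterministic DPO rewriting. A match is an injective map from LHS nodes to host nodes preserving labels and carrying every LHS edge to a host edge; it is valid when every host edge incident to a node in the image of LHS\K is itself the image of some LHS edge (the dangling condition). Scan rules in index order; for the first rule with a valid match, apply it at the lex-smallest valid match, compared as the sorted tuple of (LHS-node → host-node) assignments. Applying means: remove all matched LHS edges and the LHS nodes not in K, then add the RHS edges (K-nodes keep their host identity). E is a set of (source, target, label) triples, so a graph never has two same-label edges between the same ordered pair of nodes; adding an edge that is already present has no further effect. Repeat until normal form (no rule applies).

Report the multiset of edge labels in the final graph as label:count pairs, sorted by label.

start.  V:8 E:6  edges: 0-r->1 1-p->1 2-q->0 3-p->1 4-r->5 6-r->7
1. fire R1 via {0↦4, 1↦0, 2↦5}  →  V:6 E:5  edges: 0-r->1 1-p->1 2-q->0 3-p->1 6-r->7
2. fire R1 via {0↦6, 1↦0, 2↦7}  →  V:4 E:4  edges: 0-r->1 1-p->1 2-q->0 3-p->1
normal form: no rule applies after step 2
NF edges: [(0, 1, 'r'), (1, 1, 'p'), (2, 0, 'q'), (3, 1, 'p')]

Answer: p:2 q:1 r:1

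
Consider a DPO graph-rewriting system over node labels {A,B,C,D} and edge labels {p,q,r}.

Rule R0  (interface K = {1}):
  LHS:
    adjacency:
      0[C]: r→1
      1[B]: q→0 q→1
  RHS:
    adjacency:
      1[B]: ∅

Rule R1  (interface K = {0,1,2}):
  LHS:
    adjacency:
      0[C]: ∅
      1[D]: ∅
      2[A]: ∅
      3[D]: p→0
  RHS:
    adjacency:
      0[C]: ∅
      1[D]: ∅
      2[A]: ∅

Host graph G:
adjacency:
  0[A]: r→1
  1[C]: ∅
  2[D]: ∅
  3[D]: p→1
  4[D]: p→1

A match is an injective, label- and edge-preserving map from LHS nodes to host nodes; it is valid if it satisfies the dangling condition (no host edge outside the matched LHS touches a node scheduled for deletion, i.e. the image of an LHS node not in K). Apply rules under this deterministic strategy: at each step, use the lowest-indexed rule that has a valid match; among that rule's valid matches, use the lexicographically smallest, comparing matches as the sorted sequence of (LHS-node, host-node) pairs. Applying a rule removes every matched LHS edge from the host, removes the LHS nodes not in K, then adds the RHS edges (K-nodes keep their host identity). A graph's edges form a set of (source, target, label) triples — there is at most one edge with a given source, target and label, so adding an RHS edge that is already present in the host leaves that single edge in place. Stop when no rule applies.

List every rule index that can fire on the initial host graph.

Answer: [R1]

Steps:
R0: no valid match — LHS pattern not found
R1: 4 valid matches — {0↦1, 1↦2, 2↦0, 3↦3}, {0↦1, 1↦2, 2↦0, 3↦4}, {0↦1, 1↦3, 2↦0, 3↦4} (+1 more)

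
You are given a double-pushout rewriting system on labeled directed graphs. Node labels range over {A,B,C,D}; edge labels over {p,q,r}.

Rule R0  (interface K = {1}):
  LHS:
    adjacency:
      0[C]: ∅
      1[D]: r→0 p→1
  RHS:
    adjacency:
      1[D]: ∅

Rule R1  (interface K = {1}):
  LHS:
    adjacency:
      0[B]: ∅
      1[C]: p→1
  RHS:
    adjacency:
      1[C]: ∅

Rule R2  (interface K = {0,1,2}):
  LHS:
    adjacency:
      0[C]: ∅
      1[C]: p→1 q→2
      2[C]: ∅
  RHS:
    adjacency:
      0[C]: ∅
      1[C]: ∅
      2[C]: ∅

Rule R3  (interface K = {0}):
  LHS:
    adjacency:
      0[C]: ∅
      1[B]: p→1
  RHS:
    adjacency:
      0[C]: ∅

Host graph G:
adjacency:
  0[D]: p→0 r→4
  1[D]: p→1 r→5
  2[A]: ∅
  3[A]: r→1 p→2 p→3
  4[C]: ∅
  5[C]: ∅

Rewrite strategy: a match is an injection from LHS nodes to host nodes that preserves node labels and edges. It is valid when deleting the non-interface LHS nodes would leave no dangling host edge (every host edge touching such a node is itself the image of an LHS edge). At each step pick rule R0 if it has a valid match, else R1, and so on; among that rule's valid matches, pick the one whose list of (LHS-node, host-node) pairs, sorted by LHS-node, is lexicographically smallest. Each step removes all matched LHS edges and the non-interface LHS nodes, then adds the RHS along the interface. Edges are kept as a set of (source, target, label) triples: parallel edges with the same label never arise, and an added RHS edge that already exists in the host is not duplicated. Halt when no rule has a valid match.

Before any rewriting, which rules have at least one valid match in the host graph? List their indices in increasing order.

R0: 2 valid matches — {0↦4, 1↦0}, {0↦5, 1↦1}
R1: no valid match — LHS pattern not found
R2: no valid match — LHS pattern not found
R3: no valid match — LHS pattern not found

Answer: [R0]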